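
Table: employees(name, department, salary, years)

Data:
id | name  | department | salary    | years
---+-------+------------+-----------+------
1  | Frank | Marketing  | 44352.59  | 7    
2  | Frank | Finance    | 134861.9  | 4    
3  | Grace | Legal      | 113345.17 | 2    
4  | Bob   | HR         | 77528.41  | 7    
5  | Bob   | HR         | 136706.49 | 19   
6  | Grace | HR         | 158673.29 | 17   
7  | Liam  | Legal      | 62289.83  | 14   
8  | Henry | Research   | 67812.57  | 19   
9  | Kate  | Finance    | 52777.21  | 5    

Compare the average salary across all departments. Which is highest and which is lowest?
SELECT department, AVG(salary)
FROM employees
GROUP BY department
ORDER BY AVG(salary)

All groups:
  Marketing: 44352.59
  Research: 67812.57
  Legal: 87817.50
  Finance: 93819.56
  HR: 124302.73

Highest: HR (124302.73)
Lowest: Marketing (44352.59)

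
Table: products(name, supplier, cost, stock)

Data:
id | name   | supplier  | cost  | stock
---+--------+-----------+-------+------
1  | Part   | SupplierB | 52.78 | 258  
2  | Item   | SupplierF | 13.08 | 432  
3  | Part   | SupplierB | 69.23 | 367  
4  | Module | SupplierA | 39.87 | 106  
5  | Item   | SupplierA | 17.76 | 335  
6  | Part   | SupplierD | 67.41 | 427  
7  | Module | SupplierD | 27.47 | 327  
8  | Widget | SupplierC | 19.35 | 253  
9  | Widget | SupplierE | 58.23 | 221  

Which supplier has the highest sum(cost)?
SELECT supplier, SUM(cost) as val
FROM products
GROUP BY supplier
ORDER BY val DESC
LIMIT 1

Result: SupplierB with sum(cost) = 122.01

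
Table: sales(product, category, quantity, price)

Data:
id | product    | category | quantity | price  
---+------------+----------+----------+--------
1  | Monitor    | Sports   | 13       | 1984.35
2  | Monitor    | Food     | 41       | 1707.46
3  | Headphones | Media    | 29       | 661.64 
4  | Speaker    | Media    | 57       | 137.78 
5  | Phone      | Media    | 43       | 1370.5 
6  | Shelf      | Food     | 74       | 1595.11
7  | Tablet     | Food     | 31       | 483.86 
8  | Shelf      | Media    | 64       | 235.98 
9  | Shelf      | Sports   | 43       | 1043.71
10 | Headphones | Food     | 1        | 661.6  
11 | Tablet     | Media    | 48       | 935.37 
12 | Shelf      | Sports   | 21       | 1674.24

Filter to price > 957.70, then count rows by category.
SELECT category, COUNT(*)
FROM sales
WHERE price > 957.70
GROUP BY category

Note: WHERE filters rows before grouping.

Result:
  Food: 2
  Media: 1
  Sports: 3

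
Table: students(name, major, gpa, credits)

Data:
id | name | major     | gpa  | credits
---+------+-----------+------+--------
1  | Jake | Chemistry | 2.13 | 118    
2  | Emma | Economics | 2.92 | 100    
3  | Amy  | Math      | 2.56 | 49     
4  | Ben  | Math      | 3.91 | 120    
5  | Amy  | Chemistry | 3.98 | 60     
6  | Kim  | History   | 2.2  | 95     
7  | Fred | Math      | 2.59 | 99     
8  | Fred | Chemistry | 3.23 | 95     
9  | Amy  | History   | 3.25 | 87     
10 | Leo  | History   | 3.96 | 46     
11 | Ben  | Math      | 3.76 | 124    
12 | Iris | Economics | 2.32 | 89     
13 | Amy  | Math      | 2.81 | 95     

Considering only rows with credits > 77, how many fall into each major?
SELECT major, COUNT(*)
FROM students
WHERE credits > 77
GROUP BY major

Note: WHERE filters rows before grouping.

Result:
  Chemistry: 2
  Economics: 2
  History: 2
  Math: 4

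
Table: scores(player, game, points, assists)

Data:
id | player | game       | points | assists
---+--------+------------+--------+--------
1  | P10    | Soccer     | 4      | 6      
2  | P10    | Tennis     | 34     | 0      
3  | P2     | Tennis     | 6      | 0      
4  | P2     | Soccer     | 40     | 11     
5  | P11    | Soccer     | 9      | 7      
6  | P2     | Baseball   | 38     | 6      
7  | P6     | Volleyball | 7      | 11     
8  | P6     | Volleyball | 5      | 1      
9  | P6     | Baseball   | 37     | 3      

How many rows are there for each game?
SELECT game, COUNT(*) as count
FROM scores
GROUP BY game

Result:
  Baseball: 2
  Soccer: 3
  Tennis: 2
  Volleyball: 2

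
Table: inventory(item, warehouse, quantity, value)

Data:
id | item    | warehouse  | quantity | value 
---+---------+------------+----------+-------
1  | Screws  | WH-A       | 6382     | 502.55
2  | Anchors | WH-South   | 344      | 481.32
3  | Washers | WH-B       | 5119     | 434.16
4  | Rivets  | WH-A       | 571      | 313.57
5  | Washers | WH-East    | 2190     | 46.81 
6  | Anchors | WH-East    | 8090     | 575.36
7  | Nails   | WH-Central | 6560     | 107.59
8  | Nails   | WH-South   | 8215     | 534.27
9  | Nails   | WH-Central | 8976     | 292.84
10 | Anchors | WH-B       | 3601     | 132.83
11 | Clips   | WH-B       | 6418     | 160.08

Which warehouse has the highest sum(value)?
SELECT warehouse, SUM(value) as val
FROM inventory
GROUP BY warehouse
ORDER BY val DESC
LIMIT 1

Result: WH-South with sum(value) = 1015.59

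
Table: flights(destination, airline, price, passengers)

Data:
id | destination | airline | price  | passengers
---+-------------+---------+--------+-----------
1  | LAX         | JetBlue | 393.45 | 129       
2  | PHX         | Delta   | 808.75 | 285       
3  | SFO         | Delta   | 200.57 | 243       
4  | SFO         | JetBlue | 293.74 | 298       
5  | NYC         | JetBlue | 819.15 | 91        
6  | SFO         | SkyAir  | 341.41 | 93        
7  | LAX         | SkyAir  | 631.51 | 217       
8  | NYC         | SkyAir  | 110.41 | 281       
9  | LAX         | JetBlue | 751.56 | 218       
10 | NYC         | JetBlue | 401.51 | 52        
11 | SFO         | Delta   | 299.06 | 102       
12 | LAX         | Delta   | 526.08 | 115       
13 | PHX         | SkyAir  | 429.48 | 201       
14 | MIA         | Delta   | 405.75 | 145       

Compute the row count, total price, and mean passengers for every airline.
SELECT airline,
       COUNT(*) as cnt,
       SUM(price) as total_price,
       AVG(passengers) as avg_passengers
FROM flights
GROUP BY airline

Result:
  Delta: 5 records, 2240.21 total price, 178.00 avg passengers
  JetBlue: 5 records, 2659.41 total price, 157.60 avg passengers
  SkyAir: 4 records, 1512.81 total price, 198.00 avg passengers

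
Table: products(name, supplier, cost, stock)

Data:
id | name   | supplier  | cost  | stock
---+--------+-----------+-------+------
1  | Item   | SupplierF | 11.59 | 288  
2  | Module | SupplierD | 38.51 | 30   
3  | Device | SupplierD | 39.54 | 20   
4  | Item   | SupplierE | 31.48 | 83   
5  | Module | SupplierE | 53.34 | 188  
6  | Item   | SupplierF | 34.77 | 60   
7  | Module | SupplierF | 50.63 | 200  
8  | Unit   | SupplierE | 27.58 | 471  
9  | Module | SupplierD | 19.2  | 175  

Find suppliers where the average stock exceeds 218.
SELECT supplier, AVG(stock)
FROM products
GROUP BY supplier
HAVING AVG(stock) > 218

Result:
  SupplierE: avg=247.33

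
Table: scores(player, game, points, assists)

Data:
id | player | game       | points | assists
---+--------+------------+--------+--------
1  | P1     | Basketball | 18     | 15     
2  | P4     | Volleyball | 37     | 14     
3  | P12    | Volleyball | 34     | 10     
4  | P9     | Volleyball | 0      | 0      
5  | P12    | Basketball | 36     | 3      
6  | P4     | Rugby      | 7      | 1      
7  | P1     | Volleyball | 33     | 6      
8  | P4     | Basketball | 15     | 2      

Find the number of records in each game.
SELECT game, COUNT(*) as count
FROM scores
GROUP BY game

Result:
  Basketball: 3
  Rugby: 1
  Volleyball: 4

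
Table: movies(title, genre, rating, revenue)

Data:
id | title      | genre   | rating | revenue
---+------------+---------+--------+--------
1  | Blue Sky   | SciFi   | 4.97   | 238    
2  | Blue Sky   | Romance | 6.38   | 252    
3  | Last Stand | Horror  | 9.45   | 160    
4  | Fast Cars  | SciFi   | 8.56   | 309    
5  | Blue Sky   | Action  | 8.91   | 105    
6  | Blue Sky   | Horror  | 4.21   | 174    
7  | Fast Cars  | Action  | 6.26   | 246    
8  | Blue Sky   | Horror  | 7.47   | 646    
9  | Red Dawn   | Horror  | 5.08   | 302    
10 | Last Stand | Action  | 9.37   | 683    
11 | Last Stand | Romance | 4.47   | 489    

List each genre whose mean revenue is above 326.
SELECT genre, AVG(revenue)
FROM movies
GROUP BY genre
HAVING AVG(revenue) > 326

Result:
  Action: avg=344.67
  Romance: avg=370.50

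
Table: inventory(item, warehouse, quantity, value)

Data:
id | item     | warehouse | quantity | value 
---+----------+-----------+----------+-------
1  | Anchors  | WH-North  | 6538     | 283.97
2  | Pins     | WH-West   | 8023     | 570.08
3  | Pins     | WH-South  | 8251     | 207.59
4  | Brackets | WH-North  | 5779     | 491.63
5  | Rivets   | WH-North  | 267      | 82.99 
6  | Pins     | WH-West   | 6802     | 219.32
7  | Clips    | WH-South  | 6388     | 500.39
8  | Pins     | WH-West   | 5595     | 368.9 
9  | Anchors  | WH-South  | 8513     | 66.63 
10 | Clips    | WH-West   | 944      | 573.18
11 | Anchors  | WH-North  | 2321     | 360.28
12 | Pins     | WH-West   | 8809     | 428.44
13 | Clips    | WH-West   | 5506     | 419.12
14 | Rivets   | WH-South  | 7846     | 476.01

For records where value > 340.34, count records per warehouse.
SELECT warehouse, COUNT(*)
FROM inventory
WHERE value > 340.34
GROUP BY warehouse

Note: WHERE filters rows before grouping.

Result:
  WH-North: 2
  WH-South: 2
  WH-West: 5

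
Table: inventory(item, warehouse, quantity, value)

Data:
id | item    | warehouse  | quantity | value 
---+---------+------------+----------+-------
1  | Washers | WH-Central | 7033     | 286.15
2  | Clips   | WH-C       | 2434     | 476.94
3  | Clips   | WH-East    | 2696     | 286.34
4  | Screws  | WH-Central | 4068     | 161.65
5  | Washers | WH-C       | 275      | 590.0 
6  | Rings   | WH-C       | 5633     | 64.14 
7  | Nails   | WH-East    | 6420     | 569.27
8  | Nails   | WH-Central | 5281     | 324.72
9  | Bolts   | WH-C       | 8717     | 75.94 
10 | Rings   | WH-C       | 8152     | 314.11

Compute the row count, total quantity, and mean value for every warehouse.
SELECT warehouse,
       COUNT(*) as cnt,
       SUM(quantity) as total_quantity,
       AVG(value) as avg_value
FROM inventory
GROUP BY warehouse

Result:
  WH-C: 5 records, 25211 total quantity, 304.23 avg value
  WH-Central: 3 records, 16382 total quantity, 257.51 avg value
  WH-East: 2 records, 9116 total quantity, 427.81 avg value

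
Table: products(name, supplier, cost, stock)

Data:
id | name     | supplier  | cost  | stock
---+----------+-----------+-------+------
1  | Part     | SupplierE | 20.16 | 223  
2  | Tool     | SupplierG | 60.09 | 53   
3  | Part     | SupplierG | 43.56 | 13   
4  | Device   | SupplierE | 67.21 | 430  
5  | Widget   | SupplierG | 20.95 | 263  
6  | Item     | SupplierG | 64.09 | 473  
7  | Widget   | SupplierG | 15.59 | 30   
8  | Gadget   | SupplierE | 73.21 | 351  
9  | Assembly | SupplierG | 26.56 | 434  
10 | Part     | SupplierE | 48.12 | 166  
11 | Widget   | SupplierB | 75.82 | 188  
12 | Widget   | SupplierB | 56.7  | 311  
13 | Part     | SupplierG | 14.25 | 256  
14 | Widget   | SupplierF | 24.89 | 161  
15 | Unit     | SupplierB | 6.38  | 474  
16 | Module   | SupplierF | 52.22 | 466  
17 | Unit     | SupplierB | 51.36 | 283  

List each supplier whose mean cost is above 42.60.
SELECT supplier, AVG(cost)
FROM products
GROUP BY supplier
HAVING AVG(cost) > 42.60

Result:
  SupplierB: avg=47.57
  SupplierE: avg=52.18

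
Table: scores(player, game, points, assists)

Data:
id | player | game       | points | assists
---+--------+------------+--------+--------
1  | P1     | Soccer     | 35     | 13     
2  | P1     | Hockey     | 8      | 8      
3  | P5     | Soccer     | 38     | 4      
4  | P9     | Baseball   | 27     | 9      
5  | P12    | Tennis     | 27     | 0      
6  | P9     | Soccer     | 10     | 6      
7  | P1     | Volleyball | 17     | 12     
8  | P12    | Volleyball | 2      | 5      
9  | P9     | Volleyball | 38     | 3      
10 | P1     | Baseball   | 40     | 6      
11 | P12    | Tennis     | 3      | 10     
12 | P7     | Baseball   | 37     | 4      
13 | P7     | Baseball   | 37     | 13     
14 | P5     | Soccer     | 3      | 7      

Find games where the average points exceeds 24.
SELECT game, AVG(points)
FROM scores
GROUP BY game
HAVING AVG(points) > 24

Result:
  Baseball: avg=35.25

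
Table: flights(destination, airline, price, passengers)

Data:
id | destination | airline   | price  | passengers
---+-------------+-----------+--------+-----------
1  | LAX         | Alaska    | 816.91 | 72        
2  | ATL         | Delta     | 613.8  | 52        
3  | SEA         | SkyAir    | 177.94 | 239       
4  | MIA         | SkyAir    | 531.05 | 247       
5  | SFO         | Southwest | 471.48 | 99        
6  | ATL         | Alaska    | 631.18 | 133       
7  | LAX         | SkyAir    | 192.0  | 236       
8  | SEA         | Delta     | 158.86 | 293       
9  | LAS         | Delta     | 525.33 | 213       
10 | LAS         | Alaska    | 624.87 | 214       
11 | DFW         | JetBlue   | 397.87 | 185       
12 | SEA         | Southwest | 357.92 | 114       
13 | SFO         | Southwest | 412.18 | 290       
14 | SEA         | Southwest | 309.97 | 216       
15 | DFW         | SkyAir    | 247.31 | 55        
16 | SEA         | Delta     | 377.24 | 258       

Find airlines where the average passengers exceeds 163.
SELECT airline, AVG(passengers)
FROM flights
GROUP BY airline
HAVING AVG(passengers) > 163

Result:
  Delta: avg=204.00
  JetBlue: avg=185.00
  SkyAir: avg=194.25
  Southwest: avg=179.75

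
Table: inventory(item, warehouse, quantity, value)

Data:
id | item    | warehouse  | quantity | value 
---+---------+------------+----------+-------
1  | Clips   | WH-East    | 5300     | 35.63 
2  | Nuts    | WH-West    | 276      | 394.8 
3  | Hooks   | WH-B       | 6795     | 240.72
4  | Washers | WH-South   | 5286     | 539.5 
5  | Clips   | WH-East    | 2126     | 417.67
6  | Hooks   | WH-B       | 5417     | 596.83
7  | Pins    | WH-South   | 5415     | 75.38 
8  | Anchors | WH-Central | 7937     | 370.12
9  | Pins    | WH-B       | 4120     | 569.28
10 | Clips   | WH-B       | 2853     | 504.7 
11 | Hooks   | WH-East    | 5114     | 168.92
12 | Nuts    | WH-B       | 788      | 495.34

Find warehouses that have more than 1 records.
SELECT warehouse, COUNT(*) as cnt
FROM inventory
GROUP BY warehouse
HAVING COUNT(*) > 1

Result:
  WH-B: 5
  WH-East: 3
  WH-South: 2

Note: HAVING filters groups after aggregation, WHERE filters rows before.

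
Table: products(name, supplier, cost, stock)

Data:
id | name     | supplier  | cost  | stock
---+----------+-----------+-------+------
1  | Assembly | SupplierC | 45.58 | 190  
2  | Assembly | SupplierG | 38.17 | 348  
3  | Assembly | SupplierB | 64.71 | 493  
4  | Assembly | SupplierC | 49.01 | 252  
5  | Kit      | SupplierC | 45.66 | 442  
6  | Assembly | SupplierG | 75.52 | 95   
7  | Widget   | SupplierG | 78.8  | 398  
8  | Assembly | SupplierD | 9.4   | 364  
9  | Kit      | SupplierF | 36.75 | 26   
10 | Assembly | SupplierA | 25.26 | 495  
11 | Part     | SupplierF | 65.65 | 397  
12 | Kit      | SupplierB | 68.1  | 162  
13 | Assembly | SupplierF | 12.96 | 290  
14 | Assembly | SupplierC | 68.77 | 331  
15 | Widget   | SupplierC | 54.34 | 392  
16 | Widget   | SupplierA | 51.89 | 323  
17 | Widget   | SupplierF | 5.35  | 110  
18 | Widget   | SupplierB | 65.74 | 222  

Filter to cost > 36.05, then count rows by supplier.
SELECT supplier, COUNT(*)
FROM products
WHERE cost > 36.05
GROUP BY supplier

Note: WHERE filters rows before grouping.

Result:
  SupplierA: 1
  SupplierB: 3
  SupplierC: 5
  SupplierF: 2
  SupplierG: 3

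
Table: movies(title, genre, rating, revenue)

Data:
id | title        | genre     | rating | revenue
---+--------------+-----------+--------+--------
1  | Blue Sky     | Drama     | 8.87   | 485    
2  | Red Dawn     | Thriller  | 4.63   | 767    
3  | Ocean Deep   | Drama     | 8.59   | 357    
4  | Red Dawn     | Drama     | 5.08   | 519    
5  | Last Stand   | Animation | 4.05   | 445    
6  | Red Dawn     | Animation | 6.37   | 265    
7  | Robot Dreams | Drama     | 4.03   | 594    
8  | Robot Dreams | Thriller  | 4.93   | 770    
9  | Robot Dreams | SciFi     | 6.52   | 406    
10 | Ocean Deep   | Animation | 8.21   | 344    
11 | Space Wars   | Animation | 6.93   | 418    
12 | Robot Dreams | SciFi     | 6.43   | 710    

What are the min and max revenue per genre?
SELECT genre, MIN(revenue), MAX(revenue)
FROM movies
GROUP BY genre

Result:
  Animation: min=265, max=445
  Drama: min=357, max=594
  SciFi: min=406, max=710
  Thriller: min=767, max=770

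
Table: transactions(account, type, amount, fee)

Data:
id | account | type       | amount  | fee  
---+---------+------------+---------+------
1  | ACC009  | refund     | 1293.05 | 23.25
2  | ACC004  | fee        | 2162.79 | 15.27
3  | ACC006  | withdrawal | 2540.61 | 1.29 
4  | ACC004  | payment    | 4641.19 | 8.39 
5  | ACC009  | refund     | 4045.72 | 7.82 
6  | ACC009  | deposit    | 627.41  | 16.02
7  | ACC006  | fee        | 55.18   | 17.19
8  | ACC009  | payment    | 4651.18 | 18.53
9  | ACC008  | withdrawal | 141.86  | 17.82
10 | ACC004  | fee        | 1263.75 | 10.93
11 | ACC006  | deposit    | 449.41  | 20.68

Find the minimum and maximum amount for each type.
SELECT type, MIN(amount), MAX(amount)
FROM transactions
GROUP BY type

Result:
  deposit: min=449.41, max=627.41
  fee: min=55.18, max=2162.79
  payment: min=4641.19, max=4651.18
  refund: min=1293.05, max=4045.72
  withdrawal: min=141.86, max=2540.61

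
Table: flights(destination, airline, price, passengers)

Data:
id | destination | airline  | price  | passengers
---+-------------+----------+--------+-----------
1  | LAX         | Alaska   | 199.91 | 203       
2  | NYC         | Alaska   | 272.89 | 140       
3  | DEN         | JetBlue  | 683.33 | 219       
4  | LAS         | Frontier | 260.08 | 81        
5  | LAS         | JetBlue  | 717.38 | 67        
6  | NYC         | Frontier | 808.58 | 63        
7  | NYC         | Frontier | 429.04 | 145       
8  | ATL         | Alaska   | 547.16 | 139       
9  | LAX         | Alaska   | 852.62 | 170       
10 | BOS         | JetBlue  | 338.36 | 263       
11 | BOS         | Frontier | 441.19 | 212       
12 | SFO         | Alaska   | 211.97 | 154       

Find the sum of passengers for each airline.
SELECT airline, SUM(passengers) as result
FROM flights
GROUP BY airline

Result:
  Alaska: 806
  Frontier: 501
  JetBlue: 549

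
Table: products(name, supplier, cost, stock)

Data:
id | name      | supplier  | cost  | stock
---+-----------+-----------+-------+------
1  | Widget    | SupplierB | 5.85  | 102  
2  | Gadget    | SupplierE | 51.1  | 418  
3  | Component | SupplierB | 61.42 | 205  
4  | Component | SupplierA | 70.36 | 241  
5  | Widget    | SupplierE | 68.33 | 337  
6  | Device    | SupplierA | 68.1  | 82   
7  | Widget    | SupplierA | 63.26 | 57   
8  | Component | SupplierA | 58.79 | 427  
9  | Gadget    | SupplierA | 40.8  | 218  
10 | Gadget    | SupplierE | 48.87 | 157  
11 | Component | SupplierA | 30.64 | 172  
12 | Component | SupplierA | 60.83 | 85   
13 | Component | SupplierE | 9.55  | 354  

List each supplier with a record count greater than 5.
SELECT supplier, COUNT(*) as cnt
FROM products
GROUP BY supplier
HAVING COUNT(*) > 5

Result:
  SupplierA: 7

Note: HAVING filters groups after aggregation, WHERE filters rows before.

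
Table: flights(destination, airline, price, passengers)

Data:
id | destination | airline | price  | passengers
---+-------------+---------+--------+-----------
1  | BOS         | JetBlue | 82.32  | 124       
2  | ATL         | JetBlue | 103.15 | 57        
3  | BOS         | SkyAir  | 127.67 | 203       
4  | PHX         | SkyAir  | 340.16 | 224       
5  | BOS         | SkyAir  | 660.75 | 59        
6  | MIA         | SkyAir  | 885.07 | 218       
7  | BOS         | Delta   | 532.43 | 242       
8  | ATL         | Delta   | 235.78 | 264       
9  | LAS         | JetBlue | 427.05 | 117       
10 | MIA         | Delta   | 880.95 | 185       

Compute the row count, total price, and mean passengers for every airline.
SELECT airline,
       COUNT(*) as cnt,
       SUM(price) as total_price,
       AVG(passengers) as avg_passengers
FROM flights
GROUP BY airline

Result:
  Delta: 3 records, 1649.16 total price, 230.33 avg passengers
  JetBlue: 3 records, 612.52 total price, 99.33 avg passengers
  SkyAir: 4 records, 2013.65 total price, 176.00 avg passengers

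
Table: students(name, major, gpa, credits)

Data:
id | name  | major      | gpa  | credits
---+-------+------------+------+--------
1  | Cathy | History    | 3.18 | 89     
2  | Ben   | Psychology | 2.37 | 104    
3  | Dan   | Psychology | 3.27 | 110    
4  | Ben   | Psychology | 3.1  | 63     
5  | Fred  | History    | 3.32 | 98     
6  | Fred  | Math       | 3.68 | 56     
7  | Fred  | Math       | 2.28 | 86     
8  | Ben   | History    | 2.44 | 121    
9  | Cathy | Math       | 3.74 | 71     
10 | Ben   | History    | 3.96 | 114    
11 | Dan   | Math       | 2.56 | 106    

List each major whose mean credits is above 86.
SELECT major, AVG(credits)
FROM students
GROUP BY major
HAVING AVG(credits) > 86

Result:
  History: avg=105.50
  Psychology: avg=92.33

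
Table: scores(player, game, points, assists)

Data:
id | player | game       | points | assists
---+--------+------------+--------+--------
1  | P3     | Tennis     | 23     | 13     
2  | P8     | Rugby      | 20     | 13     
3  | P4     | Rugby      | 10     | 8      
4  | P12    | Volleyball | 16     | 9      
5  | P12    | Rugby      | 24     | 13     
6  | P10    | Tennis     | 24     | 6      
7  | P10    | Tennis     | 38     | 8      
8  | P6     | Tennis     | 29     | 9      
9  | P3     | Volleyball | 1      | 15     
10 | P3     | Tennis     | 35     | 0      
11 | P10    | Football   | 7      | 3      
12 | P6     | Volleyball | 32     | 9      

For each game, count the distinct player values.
SELECT game, COUNT(DISTINCT player)
FROM scores
GROUP BY game

Result:
  Football: 1 distinct
  Rugby: 3 distinct
  Tennis: 3 distinct
  Volleyball: 3 distinct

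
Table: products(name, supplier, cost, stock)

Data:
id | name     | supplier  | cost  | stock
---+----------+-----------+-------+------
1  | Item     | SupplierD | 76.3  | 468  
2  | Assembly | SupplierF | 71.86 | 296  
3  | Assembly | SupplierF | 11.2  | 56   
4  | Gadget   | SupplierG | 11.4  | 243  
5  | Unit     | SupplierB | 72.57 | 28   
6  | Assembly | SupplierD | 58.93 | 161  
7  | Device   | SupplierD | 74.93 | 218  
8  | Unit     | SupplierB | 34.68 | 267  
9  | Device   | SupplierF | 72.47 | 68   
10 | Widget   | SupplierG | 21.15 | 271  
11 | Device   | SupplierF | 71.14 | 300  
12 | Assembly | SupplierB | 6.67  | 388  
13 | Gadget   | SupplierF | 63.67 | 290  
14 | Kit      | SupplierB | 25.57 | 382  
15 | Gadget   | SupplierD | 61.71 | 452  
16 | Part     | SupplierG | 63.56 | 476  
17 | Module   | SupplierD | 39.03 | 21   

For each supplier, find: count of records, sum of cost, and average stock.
SELECT supplier,
       COUNT(*) as cnt,
       SUM(cost) as total_cost,
       AVG(stock) as avg_stock
FROM products
GROUP BY supplier

Result:
  SupplierB: 4 records, 139.49 total cost, 266.25 avg stock
  SupplierD: 5 records, 310.90 total cost, 264.00 avg stock
  SupplierF: 5 records, 290.34 total cost, 202.00 avg stock
  SupplierG: 3 records, 96.11 total cost, 330.00 avg stock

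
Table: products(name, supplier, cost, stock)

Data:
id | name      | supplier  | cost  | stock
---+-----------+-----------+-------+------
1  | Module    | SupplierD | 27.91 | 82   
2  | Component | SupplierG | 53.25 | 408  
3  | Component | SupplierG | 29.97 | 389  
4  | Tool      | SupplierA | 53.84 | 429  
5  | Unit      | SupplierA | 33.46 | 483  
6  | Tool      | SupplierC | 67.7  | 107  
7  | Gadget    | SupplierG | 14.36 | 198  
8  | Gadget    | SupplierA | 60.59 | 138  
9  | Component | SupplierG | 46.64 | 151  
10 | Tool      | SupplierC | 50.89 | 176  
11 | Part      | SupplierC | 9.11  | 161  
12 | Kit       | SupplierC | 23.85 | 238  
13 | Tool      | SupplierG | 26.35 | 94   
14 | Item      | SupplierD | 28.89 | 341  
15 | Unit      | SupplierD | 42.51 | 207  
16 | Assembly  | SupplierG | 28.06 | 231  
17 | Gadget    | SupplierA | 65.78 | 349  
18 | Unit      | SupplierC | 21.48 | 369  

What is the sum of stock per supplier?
SELECT supplier, SUM(stock) as result
FROM products
GROUP BY supplier

Result:
  SupplierA: 1399
  SupplierC: 1051
  SupplierD: 630
  SupplierG: 1471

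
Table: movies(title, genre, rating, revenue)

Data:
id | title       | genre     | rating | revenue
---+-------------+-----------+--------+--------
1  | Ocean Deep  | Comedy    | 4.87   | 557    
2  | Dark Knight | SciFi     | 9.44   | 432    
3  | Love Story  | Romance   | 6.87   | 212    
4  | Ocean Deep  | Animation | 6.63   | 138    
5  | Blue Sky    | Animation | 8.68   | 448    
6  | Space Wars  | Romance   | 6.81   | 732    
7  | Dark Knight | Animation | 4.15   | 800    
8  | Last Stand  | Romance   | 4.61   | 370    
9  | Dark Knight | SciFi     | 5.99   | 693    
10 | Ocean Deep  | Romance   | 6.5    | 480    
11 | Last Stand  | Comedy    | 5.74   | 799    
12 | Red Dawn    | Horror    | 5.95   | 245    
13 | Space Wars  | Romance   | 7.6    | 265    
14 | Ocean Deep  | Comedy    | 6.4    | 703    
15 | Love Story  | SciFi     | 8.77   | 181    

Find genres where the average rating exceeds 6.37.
SELECT genre, AVG(rating)
FROM movies
GROUP BY genre
HAVING AVG(rating) > 6.37

Result:
  Animation: avg=6.49
  Romance: avg=6.48
  SciFi: avg=8.07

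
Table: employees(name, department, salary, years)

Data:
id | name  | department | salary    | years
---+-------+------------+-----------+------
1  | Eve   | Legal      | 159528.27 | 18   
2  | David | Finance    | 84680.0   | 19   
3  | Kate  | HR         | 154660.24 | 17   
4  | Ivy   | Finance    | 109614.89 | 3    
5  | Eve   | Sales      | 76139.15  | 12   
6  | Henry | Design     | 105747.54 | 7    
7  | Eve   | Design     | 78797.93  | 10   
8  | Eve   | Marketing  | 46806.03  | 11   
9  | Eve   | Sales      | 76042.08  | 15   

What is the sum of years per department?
SELECT department, SUM(years) as result
FROM employees
GROUP BY department

Result:
  Design: 17
  Finance: 22
  HR: 17
  Legal: 18
  Marketing: 11
  Sales: 27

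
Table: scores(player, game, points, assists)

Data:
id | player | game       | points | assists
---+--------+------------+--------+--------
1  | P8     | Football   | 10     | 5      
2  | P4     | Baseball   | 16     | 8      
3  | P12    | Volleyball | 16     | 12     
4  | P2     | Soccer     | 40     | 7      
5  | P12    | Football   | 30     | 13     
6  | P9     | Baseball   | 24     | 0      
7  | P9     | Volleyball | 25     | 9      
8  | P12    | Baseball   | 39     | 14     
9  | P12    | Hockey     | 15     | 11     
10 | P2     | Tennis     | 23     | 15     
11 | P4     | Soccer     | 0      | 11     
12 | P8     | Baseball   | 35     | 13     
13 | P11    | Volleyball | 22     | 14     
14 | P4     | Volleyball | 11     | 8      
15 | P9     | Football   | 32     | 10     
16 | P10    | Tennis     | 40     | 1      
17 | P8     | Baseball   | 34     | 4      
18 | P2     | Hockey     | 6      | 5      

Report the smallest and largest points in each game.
SELECT game, MIN(points), MAX(points)
FROM scores
GROUP BY game

Result:
  Baseball: min=16, max=39
  Football: min=10, max=32
  Hockey: min=6, max=15
  Soccer: min=0, max=40
  Tennis: min=23, max=40
  Volleyball: min=11, max=25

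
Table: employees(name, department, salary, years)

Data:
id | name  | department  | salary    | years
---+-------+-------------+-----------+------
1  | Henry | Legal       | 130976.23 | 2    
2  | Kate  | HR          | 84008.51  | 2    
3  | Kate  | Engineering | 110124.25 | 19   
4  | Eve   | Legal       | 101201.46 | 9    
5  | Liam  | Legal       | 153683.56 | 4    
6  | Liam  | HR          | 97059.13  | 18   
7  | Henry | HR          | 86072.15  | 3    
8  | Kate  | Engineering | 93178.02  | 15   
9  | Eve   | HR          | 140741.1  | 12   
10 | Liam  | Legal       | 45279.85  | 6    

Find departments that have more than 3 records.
SELECT department, COUNT(*) as cnt
FROM employees
GROUP BY department
HAVING COUNT(*) > 3

Result:
  HR: 4
  Legal: 4

Note: HAVING filters groups after aggregation, WHERE filters rows before.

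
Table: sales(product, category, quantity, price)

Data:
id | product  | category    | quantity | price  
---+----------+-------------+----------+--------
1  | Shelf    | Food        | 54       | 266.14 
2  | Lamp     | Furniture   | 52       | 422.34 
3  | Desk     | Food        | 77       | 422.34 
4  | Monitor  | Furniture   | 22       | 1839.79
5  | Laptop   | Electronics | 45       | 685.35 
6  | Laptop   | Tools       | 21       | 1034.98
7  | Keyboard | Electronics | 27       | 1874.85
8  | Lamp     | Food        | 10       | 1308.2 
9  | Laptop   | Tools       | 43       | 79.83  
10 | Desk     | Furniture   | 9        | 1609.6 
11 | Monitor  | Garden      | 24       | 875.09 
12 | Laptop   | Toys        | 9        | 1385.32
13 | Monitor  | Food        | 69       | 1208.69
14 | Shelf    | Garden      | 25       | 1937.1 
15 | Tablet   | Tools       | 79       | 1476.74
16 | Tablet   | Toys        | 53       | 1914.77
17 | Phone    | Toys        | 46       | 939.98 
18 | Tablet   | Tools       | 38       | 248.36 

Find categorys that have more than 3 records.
SELECT category, COUNT(*) as cnt
FROM sales
GROUP BY category
HAVING COUNT(*) > 3

Result:
  Food: 4
  Tools: 4

Note: HAVING filters groups after aggregation, WHERE filters rows before.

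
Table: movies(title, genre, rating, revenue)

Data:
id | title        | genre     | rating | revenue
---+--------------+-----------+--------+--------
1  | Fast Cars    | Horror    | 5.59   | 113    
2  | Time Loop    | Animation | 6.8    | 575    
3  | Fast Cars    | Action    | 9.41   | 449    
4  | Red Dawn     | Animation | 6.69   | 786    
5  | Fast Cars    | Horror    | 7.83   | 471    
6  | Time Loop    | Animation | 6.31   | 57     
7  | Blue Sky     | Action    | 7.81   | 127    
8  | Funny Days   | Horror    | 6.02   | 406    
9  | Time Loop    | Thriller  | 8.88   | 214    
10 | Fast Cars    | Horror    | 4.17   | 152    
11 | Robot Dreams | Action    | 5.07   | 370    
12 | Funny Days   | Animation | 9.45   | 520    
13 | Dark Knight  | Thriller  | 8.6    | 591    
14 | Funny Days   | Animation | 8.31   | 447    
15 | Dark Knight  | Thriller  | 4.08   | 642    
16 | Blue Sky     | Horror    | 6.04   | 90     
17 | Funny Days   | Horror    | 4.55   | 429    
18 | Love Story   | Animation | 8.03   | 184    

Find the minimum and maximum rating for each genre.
SELECT genre, MIN(rating), MAX(rating)
FROM movies
GROUP BY genre

Result:
  Action: min=5.07, max=9.41
  Animation: min=6.31, max=9.45
  Horror: min=4.17, max=7.83
  Thriller: min=4.08, max=8.88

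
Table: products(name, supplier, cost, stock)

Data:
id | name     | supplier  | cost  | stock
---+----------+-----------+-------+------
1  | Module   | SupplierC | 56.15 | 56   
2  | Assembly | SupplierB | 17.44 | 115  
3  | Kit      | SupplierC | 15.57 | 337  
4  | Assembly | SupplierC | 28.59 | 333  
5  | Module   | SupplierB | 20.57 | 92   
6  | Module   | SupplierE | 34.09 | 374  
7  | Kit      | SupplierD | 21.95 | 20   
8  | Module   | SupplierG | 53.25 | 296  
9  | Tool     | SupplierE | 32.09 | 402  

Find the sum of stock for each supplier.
SELECT supplier, SUM(stock) as result
FROM products
GROUP BY supplier

Result:
  SupplierB: 207
  SupplierC: 726
  SupplierD: 20
  SupplierE: 776
  SupplierG: 296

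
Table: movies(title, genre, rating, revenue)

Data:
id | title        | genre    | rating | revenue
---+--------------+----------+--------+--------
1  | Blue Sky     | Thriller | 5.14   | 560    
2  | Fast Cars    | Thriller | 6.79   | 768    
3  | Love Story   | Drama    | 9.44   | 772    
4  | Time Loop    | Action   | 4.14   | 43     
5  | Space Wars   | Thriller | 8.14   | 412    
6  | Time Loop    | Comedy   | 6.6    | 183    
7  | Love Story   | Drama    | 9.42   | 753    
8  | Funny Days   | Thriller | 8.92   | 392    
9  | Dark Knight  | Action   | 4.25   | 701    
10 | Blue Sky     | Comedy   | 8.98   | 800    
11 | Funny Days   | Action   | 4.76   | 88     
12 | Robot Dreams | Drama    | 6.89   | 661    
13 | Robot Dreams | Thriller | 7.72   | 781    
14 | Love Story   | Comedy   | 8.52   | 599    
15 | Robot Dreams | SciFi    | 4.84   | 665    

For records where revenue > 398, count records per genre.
SELECT genre, COUNT(*)
FROM movies
WHERE revenue > 398
GROUP BY genre

Note: WHERE filters rows before grouping.

Result:
  Action: 1
  Comedy: 2
  Drama: 3
  SciFi: 1
  Thriller: 4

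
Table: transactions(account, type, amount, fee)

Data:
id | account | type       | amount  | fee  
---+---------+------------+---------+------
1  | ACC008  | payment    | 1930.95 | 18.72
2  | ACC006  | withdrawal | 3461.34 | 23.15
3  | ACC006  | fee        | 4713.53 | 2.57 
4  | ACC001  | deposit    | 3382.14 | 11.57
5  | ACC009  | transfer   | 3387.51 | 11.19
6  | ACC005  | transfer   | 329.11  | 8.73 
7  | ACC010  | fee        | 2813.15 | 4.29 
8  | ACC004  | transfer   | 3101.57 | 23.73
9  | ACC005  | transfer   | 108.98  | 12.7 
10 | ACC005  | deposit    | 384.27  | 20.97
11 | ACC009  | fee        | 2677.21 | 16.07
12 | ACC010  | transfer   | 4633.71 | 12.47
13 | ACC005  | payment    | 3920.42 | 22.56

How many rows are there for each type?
SELECT type, COUNT(*) as count
FROM transactions
GROUP BY type

Result:
  deposit: 2
  fee: 3
  payment: 2
  transfer: 5
  withdrawal: 1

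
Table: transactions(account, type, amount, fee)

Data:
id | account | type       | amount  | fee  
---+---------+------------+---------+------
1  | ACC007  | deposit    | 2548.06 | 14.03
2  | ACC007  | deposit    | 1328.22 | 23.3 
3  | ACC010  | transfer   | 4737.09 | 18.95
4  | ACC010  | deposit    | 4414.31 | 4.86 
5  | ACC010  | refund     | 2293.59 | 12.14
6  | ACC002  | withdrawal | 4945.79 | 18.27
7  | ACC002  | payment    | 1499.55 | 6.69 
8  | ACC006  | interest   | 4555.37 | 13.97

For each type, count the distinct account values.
SELECT type, COUNT(DISTINCT account)
FROM transactions
GROUP BY type

Result:
  deposit: 2 distinct
  interest: 1 distinct
  payment: 1 distinct
  refund: 1 distinct
  transfer: 1 distinct
  withdrawal: 1 distinct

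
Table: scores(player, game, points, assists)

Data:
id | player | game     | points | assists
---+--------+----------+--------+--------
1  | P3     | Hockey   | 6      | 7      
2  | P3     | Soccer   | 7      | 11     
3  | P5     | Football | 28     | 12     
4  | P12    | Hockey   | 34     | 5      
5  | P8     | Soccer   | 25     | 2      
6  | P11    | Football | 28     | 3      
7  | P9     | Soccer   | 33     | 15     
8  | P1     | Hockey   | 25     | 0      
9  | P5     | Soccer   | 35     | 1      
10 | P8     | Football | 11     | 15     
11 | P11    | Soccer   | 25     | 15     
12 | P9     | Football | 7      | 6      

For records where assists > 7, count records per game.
SELECT game, COUNT(*)
FROM scores
WHERE assists > 7
GROUP BY game

Note: WHERE filters rows before grouping.

Result:
  Football: 2
  Soccer: 3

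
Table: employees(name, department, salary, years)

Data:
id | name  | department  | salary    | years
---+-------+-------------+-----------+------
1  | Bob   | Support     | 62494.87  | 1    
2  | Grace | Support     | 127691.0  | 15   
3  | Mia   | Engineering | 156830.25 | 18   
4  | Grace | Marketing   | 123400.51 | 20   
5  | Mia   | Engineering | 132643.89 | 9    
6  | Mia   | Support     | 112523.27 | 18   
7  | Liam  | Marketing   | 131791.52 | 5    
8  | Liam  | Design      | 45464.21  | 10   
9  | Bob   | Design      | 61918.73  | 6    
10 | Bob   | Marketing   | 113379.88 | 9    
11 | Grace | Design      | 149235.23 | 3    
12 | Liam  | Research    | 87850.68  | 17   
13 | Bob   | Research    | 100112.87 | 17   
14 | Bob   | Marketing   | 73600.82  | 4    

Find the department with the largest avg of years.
SELECT department, AVG(years) as val
FROM employees
GROUP BY department
ORDER BY val DESC
LIMIT 1

Result: Research with avg(years) = 17.00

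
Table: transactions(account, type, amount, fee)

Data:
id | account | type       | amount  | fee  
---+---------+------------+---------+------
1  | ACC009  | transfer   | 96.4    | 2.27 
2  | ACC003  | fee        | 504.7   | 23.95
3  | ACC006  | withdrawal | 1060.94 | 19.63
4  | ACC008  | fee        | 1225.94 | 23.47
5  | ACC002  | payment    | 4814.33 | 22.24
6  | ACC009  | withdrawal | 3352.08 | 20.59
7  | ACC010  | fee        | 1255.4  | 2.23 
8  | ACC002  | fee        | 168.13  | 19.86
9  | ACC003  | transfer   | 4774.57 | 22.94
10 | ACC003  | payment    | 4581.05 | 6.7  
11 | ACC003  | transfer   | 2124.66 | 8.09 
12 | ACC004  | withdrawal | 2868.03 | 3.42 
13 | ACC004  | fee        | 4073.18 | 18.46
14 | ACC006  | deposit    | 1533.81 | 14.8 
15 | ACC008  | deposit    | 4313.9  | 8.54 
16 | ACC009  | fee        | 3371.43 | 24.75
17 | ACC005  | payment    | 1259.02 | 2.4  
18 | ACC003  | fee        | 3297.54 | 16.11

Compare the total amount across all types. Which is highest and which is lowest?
SELECT type, SUM(amount)
FROM transactions
GROUP BY type
ORDER BY SUM(amount)

All groups:
  deposit: 5847.71
  transfer: 6995.63
  withdrawal: 7281.05
  payment: 10654.40
  fee: 13896.32

Highest: fee (13896.32)
Lowest: deposit (5847.71)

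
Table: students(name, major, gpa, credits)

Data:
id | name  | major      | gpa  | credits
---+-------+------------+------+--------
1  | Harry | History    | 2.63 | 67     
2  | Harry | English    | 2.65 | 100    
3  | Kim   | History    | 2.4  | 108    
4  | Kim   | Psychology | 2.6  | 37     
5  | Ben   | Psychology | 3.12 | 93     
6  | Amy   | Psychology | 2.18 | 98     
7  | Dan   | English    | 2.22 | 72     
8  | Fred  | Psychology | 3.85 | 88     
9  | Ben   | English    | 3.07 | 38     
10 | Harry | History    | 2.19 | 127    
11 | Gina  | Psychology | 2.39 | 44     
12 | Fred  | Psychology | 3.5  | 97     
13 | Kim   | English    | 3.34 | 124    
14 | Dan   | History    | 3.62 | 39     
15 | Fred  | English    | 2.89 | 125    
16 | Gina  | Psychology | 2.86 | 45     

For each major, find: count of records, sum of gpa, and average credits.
SELECT major,
       COUNT(*) as cnt,
       SUM(gpa) as total_gpa,
       AVG(credits) as avg_credits
FROM students
GROUP BY major

Result:
  English: 5 records, 14.17 total gpa, 91.80 avg credits
  History: 4 records, 10.84 total gpa, 85.25 avg credits
  Psychology: 7 records, 20.50 total gpa, 71.71 avg credits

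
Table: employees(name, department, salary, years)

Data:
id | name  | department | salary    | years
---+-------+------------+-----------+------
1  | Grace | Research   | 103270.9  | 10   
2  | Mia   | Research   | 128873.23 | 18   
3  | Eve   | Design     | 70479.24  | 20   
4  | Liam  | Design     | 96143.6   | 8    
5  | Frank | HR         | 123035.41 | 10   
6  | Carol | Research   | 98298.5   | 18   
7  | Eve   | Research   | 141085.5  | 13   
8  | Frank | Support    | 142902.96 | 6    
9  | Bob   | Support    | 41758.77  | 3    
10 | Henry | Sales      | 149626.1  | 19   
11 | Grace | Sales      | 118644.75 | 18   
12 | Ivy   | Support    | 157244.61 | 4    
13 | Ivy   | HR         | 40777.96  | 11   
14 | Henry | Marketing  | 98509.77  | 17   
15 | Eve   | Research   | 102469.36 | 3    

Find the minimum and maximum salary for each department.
SELECT department, MIN(salary), MAX(salary)
FROM employees
GROUP BY department

Result:
  Design: min=70479.24, max=96143.60
  HR: min=40777.96, max=123035.41
  Marketing: min=98509.77, max=98509.77
  Research: min=98298.50, max=141085.50
  Sales: min=118644.75, max=149626.10
  Support: min=41758.77, max=157244.61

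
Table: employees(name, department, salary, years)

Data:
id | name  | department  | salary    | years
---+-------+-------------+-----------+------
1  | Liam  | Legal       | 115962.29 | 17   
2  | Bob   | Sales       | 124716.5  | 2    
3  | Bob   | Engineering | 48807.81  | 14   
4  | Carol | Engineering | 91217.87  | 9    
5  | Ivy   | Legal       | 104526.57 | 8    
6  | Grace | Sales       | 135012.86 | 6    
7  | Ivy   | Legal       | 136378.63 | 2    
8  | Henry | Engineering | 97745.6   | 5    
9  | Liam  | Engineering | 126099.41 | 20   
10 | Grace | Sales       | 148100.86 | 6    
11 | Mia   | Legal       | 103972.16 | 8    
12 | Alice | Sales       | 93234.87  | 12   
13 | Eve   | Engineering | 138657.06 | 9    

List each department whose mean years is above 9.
SELECT department, AVG(years)
FROM employees
GROUP BY department
HAVING AVG(years) > 9

Result:
  Engineering: avg=11.40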